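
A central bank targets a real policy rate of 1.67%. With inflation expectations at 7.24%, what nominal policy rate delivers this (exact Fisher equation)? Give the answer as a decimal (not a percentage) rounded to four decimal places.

0.0903

(1 + i) = (1 + r)(1 + π) = 1.01670 × 1.07240 = 1.09030908
i = 1.09030908 − 1, so the required nominal rate is 0.0903.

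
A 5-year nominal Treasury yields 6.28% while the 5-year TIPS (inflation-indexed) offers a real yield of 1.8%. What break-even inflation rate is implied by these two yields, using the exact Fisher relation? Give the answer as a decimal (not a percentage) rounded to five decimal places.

0.04401

(1 + π) = (1 + i)/(1 + r) = 1.06280 / 1.01800 = 1.044008
Break-even inflation = 1.044008 − 1 → 0.04401.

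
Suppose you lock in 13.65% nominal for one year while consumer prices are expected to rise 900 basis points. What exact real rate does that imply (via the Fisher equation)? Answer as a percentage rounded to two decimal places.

4.27%

By the Fisher equation, 1 + r = (1 + i)/(1 + π).
1 + r = 1.13650 / 1.09000 = 1.042661
r = 1.042661 − 1 = 4.2661%, i.e. 4.27%.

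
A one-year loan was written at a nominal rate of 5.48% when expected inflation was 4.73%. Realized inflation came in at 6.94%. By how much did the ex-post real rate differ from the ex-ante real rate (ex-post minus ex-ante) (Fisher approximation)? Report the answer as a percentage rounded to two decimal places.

-2.21%

Ex-ante: 5.48% − 4.73% = 0.750%
Ex-post: 5.48% − 6.94% = -1.460%
Difference (ex-post − ex-ante) = -2.2100% → -2.21%.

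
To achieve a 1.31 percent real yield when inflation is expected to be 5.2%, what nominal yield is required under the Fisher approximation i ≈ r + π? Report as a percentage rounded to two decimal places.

i ≈ r + π = 1.31% + 5.2% = 6.51%.

6.51%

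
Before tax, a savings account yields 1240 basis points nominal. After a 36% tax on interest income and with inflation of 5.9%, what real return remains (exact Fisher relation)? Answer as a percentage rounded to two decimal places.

1.92%

After-tax nominal return = 12.4% × (1 − 0.36) = 7.9360%.
1 + r = 1.07936 / 1.05900 = 1.019226
After-tax real rate = 1.019226 − 1 → 1.92%.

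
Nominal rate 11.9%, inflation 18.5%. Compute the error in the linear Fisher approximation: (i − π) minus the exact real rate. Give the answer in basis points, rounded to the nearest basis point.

-103 basis points

Approximate: r ≈ 11.900% − 18.500% = -6.6000%
Exact: (1 + 0.1190)/(1 + 0.1850) − 1 = -5.5696%
Error = -6.6000% − (-5.5696%) = -1.0304% → -103 basis points.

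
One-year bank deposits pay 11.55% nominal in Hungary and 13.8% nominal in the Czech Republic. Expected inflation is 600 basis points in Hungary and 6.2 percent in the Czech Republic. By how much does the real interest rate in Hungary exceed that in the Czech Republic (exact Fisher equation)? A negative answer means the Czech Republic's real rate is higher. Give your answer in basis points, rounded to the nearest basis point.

Hungary: (1 + 0.1155)/(1 + 0.0600) − 1 = 5.2358%
The Czech Republic: (1 + 0.1380)/(1 + 0.0620) − 1 = 7.1563%
Differential = 5.2358% − 7.1563% = -1.9205% → -192 basis points.

-192 basis points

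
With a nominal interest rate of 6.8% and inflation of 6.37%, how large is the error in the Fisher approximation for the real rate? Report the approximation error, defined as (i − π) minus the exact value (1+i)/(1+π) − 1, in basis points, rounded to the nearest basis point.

3 basis points

Approximate: r ≈ 6.800% − 6.370% = 0.4300%
Exact: (1 + 0.0680)/(1 + 0.0637) − 1 = 0.4042%
Error = 0.4300% − 0.4042% = 0.0258% → 3 basis points.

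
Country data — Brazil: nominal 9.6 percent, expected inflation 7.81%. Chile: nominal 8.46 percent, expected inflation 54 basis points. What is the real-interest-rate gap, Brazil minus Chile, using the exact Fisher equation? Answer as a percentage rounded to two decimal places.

Brazil: (1 + 0.0960)/(1 + 0.0781) − 1 = 1.6603%
Chile: (1 + 0.0846)/(1 + 0.0054) − 1 = 7.8775%
Differential = 1.6603% − 7.8775% = -6.2171% → -6.22%.

-6.22%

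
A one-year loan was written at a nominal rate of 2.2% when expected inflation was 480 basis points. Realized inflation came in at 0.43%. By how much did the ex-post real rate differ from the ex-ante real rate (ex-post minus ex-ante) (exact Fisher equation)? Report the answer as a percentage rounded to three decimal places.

Ex-ante: (1 + 0.0220)/(1 + 0.0480) − 1 = -2.4809%
Ex-post: (1 + 0.0220)/(1 + 0.0043) − 1 = 1.7624%
Difference (ex-post − ex-ante) = 4.2433% → 4.243%.

4.243%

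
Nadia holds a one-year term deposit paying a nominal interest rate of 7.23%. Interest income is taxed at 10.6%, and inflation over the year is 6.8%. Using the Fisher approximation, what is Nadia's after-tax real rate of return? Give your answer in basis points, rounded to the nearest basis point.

-34 basis points

After-tax nominal return = 7.23% × (1 − 0.106) = 6.46362%.
r ≈ 6.46362% − 6.8% → -34 basis points.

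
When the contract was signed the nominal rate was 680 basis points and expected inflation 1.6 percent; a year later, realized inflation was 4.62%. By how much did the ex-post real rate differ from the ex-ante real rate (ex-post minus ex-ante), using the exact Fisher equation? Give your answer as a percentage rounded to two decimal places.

Ex-ante: (1 + 0.0680)/(1 + 0.0160) − 1 = 5.1181%
Ex-post: (1 + 0.0680)/(1 + 0.0462) − 1 = 2.0837%
Difference (ex-post − ex-ante) = -3.0344% → -3.03%.

-3.03%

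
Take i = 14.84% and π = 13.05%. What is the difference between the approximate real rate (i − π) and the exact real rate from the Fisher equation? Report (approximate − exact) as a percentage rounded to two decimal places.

Approximate: r ≈ 14.840% − 13.050% = 1.7900%
Exact: (1 + 0.1484)/(1 + 0.1305) − 1 = 1.5834%
Error = 1.7900% − 1.5834% = 0.2066% → 0.21%.

0.21%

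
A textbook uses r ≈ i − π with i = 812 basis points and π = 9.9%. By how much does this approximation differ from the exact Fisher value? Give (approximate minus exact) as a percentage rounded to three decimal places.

Approximate: r ≈ 8.120% − 9.900% = -1.7800%
Exact: (1 + 0.0812)/(1 + 0.0990) − 1 = -1.6197%
Error = -1.7800% − (-1.6197%) = -0.1603% → -0.160%.

-0.160%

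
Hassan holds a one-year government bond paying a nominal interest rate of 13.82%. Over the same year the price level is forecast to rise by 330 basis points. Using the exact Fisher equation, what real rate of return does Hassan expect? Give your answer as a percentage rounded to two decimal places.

10.18%

By the Fisher equation, 1 + r = (1 + i)/(1 + π).
1 + r = 1.13820 / 1.03300 = 1.101839
r = 1.101839 − 1 = 10.1839%, i.e. 10.18%.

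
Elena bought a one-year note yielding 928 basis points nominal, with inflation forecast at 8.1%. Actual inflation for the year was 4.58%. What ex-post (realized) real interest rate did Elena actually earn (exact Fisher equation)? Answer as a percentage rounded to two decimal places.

4.49%

Ex-post: (1 + 0.0928)/(1 + 0.0458) − 1 = 4.4942%
So the realized real rate is 4.49%.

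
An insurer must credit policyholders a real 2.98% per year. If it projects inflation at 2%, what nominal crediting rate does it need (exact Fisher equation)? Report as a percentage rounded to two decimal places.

5.04%

(1 + i) = (1 + r)(1 + π) = 1.02980 × 1.02000 = 1.050396
i = 1.050396 − 1, so the required nominal rate is 5.04%.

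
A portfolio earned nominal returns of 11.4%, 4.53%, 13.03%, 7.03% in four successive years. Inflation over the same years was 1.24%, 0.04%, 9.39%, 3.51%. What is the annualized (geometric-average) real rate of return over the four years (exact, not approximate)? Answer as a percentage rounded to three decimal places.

Nominal growth factor = 1.1140 × 1.0453 × 1.1303 × 1.0703 = 1.40872232
Price-level growth factor = 1.0124 × 1.0004 × 1.0939 × 1.0351 = 1.14679489
Real growth factor = 1.40872232 / 1.14679489 = 1.22839954
Annualized real rate = 1.22839954^(1/4) − 1 = 5.2773% → 5.277%.

5.277%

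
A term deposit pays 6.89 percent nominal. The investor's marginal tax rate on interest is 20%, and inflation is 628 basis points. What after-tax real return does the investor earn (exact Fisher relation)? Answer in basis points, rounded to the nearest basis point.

-72 basis points

After-tax nominal return = 6.89% × (1 − 0.2) = 5.5120%.
1 + r = 1.05512 / 1.06280 = 0.992774
After-tax real rate = 0.992774 − 1 → -72 basis points.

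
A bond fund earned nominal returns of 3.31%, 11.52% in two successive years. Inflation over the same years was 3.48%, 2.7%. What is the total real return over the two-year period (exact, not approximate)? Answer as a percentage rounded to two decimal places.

8.41%

Compound the nominal returns: 1.0331 × 1.1152 = 1.152113.
Compound inflation: 1.0348 × 1.0270 = 1.062740.
Deflate: 1.152113 / 1.062740 = 1.084097.
Total real return = 1.084097 − 1 → 8.41%.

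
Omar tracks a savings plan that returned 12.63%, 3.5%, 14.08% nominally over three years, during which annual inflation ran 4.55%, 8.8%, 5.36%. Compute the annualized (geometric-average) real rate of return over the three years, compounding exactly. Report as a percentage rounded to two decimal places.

Compound the nominal returns: 1.1263 × 1.0350 × 1.1408 = 1.32985395.
Compound inflation: 1.0455 × 1.0880 × 1.0536 = 1.19847421.
Deflate: 1.32985395 / 1.19847421 = 1.10962249.
Annualized real rate = 1.10962249^(1/3) − 1 = 3.5281% → 3.53%.

3.53%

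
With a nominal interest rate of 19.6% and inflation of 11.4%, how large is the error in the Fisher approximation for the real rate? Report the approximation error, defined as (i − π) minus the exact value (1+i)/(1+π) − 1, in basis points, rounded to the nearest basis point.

Approximate: r ≈ 19.600% − 11.400% = 8.2000%
Exact: (1 + 0.1960)/(1 + 0.1140) − 1 = 7.3609%
Error = 8.2000% − 7.3609% = 0.8391% → 84 basis points.

84 basis points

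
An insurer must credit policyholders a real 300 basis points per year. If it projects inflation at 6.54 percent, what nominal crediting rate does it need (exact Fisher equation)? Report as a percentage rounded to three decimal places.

9.736%

(1 + i) = (1 + r)(1 + π) = 1.03000 × 1.06540 = 1.097362
i = 1.097362 − 1, so the required nominal rate is 9.736%.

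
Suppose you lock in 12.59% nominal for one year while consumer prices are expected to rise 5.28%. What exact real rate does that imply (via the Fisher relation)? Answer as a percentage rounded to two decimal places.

By the Fisher relation, 1 + r = (1 + i)/(1 + π).
1 + r = 1.12590 / 1.05280 = 1.069434
r = 1.069434 − 1 = 6.9434%, i.e. 6.94%.

6.94%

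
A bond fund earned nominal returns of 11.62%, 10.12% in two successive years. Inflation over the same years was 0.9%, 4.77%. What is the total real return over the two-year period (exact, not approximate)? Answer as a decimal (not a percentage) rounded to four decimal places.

Compound the nominal returns: 1.1162 × 1.1012 = 1.229159.
Compound inflation: 1.0090 × 1.0477 = 1.057129.
Deflate: 1.229159 / 1.057129 = 1.162733.
Total real return = 1.162733 − 1 → 0.1627.

0.1627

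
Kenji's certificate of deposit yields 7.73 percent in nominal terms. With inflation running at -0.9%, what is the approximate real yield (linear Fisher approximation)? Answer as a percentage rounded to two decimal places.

r ≈ i − π = 7.73% − (-0.9%) = 8.63%.

8.63%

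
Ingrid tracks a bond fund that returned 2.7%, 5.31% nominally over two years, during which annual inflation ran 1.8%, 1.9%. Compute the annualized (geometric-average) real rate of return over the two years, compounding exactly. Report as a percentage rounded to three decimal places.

2.108%

Nominal growth factor = 1.0270 × 1.0531 = 1.08153370
Price-level growth factor = 1.0180 × 1.0190 = 1.03734200
Real growth factor = 1.08153370 / 1.03734200 = 1.04260090
Annualized real rate = 1.04260090^(1/2) − 1 = 2.1078% → 2.108%.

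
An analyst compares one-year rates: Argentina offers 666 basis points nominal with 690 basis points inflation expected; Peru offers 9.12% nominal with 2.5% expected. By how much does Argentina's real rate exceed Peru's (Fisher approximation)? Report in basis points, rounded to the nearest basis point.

-686 basis points

Argentina: 6.66% − 6.9% = -0.240%
Peru: 9.12% − 2.5% = 6.620%
Differential = -6.860% → -686 basis points.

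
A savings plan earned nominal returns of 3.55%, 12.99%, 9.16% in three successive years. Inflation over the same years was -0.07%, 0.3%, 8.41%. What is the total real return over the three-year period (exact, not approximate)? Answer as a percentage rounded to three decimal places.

Nominal growth factor = 1.0355 × 1.1299 × 1.0916 = 1.2771845
Price-level growth factor = 0.9993 × 1.0030 × 1.0841 = 1.0865912
Real growth factor = 1.2771845 / 1.0865912 = 1.1754048
Total real return = 1.1754048 − 1 → 17.540%.

17.540%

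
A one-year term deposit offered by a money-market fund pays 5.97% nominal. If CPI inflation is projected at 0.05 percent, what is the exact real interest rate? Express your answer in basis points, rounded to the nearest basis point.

By the Fisher identity, 1 + r = (1 + i)/(1 + π).
1 + r = 1.05970 / 1.00050 = 1.059170
r = 1.059170 − 1 = 5.9170%, i.e. 592 basis points.

592 basis points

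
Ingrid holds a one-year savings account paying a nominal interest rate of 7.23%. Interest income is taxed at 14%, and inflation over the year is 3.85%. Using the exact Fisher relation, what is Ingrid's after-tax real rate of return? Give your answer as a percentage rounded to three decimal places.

After-tax nominal return = 7.23% × (1 − 0.14) = 6.2178%.
1 + r = 1.062178 / 1.03850 = 1.022800
After-tax real rate = 1.022800 − 1 → 2.280%.

2.280%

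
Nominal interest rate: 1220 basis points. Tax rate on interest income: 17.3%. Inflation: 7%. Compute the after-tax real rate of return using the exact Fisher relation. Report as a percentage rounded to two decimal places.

2.89%

After-tax nominal return = 12.2% × (1 − 0.173) = 10.0894%.
1 + r = 1.100894 / 1.07000 = 1.028873
After-tax real rate = 1.028873 − 1 → 2.89%.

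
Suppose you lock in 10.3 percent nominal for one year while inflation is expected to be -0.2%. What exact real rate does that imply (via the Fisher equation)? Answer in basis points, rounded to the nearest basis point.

1 + r = 1.10300 / 0.99800 = 1.105210
r = 1.105210 − 1 = 10.5210%, i.e. 1052 basis points.

1052 basis points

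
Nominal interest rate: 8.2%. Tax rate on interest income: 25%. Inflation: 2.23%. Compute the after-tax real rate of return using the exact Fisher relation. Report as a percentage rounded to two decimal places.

After-tax nominal return = 8.2% × (1 − 0.25) = 6.1500%.
1 + r = 1.06150 / 1.02230 = 1.038345
After-tax real rate = 1.038345 − 1 → 3.83%.

3.83%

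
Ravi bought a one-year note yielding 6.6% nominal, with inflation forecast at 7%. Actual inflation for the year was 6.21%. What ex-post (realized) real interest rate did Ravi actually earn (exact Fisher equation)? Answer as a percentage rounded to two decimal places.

0.37%

Ex-post: (1 + 0.0660)/(1 + 0.0621) − 1 = 0.3672%
So the realized real rate is 0.37%.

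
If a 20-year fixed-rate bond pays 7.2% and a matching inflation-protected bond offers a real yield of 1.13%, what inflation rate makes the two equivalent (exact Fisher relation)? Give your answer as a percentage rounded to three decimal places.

6.002%

(1 + π) = (1 + i)/(1 + r) = 1.07200 / 1.01130 = 1.060022
Break-even inflation = 1.060022 − 1 → 6.002%.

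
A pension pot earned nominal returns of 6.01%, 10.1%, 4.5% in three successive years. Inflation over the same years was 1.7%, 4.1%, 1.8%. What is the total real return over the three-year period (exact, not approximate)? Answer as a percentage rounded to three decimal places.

13.170%

Nominal growth factor = 1.0601 × 1.1010 × 1.0450 = 1.219693
Price-level growth factor = 1.0170 × 1.0410 × 1.0180 = 1.077754
Real growth factor = 1.219693 / 1.077754 = 1.131699
Total real return = 1.131699 − 1 → 13.170%.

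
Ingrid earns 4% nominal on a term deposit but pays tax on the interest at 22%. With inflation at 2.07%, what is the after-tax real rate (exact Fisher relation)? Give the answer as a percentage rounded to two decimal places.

After-tax nominal return = 4% × (1 − 0.22) = 3.1200%.
1 + r = 1.03120 / 1.02070 = 1.010287
After-tax real rate = 1.010287 − 1 → 1.03%.

1.03%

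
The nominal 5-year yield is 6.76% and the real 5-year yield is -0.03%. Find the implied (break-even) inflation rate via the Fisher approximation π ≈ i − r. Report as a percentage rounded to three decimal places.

6.790%

π ≈ i − r = 6.76% − (-0.03%) → 6.790%.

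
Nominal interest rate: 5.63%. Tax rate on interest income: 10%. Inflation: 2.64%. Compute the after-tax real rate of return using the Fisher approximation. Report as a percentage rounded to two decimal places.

After-tax nominal return = 5.63% × (1 − 0.1) = 5.0670%.
r ≈ 5.0670% − 2.64% → 2.43%.

2.43%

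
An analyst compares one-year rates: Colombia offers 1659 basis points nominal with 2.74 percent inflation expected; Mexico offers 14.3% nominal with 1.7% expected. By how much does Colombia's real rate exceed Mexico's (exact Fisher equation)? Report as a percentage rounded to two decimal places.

1.09%

Colombia: (1 + 0.1659)/(1 + 0.0274) − 1 = 13.4806%
Mexico: (1 + 0.1430)/(1 + 0.0170) − 1 = 12.3894%
Differential = 13.4806% − 12.3894% = 1.0913% → 1.09%.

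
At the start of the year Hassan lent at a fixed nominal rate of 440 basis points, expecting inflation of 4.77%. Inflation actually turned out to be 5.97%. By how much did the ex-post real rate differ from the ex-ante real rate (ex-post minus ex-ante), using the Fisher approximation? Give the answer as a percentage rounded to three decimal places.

-1.200%

Ex-ante: 4.4% − 4.77% = -0.370%
Ex-post: 4.4% − 5.97% = -1.570%
Difference (ex-post − ex-ante) = -1.2000% → -1.200%.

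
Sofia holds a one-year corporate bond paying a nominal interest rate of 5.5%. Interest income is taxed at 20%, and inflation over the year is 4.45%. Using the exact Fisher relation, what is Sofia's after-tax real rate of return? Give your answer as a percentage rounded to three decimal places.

After-tax nominal return = 5.5% × (1 − 0.2) = 4.4000%.
1 + r = 1.04400 / 1.04450 = 0.999521
After-tax real rate = 0.999521 − 1 → -0.048%.

-0.048%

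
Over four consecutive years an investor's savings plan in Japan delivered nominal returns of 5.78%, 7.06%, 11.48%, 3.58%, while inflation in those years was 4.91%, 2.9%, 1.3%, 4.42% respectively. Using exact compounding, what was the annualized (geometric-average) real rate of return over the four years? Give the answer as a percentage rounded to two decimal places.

3.45%

Compound the nominal returns: 1.0578 × 1.0706 × 1.1148 × 1.0358 = 1.30768658.
Compound inflation: 1.0491 × 1.0290 × 1.0130 × 1.0442 = 1.14189296.
Deflate: 1.30768658 / 1.14189296 = 1.14519191.
Annualized real rate = 1.14519191^(1/4) − 1 = 3.4474% → 3.45%.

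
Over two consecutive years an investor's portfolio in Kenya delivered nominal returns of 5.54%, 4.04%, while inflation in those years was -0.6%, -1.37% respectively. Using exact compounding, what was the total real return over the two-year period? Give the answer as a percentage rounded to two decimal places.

12.00%

Compound the nominal returns: 1.0554 × 1.0404 = 1.098038.
Compound inflation: 0.9940 × 0.9863 = 0.980382.
Deflate: 1.098038 / 0.980382 = 1.120010.
Total real return = 1.120010 − 1 → 12.00%.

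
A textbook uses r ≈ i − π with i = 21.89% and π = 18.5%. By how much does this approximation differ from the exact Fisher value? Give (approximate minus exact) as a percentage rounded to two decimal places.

0.53%

Approximate: r ≈ 21.890% − 18.500% = 3.3900%
Exact: (1 + 0.2189)/(1 + 0.1850) − 1 = 2.8608%
Error = 3.3900% − 2.8608% = 0.5292% → 0.53%.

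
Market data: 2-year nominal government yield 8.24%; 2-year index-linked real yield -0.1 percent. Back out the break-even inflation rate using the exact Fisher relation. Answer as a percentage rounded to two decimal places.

(1 + π) = (1 + i)/(1 + r) = 1.08240 / 0.99900 = 1.083483
Break-even inflation = 1.083483 − 1 → 8.35%.

8.35%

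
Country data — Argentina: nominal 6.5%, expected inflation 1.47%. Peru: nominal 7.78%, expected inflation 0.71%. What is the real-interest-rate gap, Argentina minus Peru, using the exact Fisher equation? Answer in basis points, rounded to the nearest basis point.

-206 basis points

Argentina: (1 + 0.0650)/(1 + 0.0147) − 1 = 4.9571%
Peru: (1 + 0.0778)/(1 + 0.0071) − 1 = 7.0202%
Differential = 4.9571% − 7.0202% = -2.0630% → -206 basis points.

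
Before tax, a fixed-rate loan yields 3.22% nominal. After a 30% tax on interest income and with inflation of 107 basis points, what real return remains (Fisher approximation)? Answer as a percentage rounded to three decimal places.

1.184%

After-tax nominal return = 3.22% × (1 − 0.3) = 2.2540%.
r ≈ 2.2540% − 1.07% → 1.184%.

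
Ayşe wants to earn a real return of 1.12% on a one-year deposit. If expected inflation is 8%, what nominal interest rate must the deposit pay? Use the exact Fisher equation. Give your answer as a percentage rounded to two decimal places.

9.21%

(1 + i) = (1 + r)(1 + π) = 1.01120 × 1.08000 = 1.092096
i = 1.092096 − 1, so the required nominal rate is 9.21%.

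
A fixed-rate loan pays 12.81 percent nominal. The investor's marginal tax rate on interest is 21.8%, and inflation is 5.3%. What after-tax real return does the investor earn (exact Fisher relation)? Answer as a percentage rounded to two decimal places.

4.48%

After-tax nominal return = 12.81% × (1 − 0.218) = 10.01742%.
1 + r = 1.1001742 / 1.05300 = 1.044800
After-tax real rate = 1.044800 − 1 → 4.48%.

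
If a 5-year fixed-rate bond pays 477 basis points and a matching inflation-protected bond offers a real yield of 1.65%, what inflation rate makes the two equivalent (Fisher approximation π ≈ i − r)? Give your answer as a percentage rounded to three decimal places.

π ≈ i − r = 4.77% − 1.65% → 3.120%.

3.120%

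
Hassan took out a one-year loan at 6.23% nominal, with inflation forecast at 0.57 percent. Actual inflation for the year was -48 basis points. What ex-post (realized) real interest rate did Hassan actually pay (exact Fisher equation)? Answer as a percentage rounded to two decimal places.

Ex-post: (1 + 0.0623)/(1 − 0.0048) − 1 = 6.7424%
So the realized real rate is 6.74%.

6.74%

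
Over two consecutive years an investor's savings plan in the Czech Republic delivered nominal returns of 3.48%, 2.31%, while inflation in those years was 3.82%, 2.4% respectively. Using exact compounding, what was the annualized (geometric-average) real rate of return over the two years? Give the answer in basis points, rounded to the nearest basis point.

Nominal growth factor = 1.0348 × 1.0231 = 1.05870388
Price-level growth factor = 1.0382 × 1.0240 = 1.06311680
Real growth factor = 1.05870388 / 1.06311680 = 0.99584907
Annualized real rate = 0.99584907^(1/2) − 1 = -0.2078% → -21 basis points.

-21 basis points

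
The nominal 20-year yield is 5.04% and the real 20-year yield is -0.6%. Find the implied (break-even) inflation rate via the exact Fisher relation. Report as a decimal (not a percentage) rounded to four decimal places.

(1 + π) = (1 + i)/(1 + r) = 1.05040 / 0.99400 = 1.056740
Break-even inflation = 1.056740 − 1 → 0.0567.

0.0567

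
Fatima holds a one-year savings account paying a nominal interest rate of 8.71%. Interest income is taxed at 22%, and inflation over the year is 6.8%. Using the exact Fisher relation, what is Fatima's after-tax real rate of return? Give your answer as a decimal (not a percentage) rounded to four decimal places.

-0.0001

After-tax nominal return = 8.71% × (1 − 0.22) = 6.7938%.
1 + r = 1.067938 / 1.06800 = 0.999942
After-tax real rate = 0.999942 − 1 → -0.0001.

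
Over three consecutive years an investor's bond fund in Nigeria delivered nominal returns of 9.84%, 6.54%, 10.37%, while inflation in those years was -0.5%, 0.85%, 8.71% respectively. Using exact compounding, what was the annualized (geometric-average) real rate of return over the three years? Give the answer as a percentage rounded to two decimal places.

Nominal growth factor = 1.0984 × 1.0654 × 1.1037 = 1.29158877
Price-level growth factor = 0.9950 × 1.0085 × 1.0871 = 1.09085865
Real growth factor = 1.29158877 / 1.09085865 = 1.18401112
Annualized real rate = 1.18401112^(1/3) − 1 = 5.7918% → 5.79%.

5.79%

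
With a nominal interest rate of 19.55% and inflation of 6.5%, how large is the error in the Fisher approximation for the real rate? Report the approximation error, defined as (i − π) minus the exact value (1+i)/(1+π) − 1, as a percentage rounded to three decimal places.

Approximate: r ≈ 19.550% − 6.500% = 13.0500%
Exact: (1 + 0.1955)/(1 + 0.0650) − 1 = 12.25352%
Error = 13.0500% − 12.25352% = 0.79648% → 0.796%.

0.796%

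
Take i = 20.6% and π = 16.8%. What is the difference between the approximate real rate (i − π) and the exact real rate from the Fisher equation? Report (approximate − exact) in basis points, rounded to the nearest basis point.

55 basis points

Approximate: r ≈ 20.600% − 16.800% = 3.8000%
Exact: (1 + 0.2060)/(1 + 0.1680) − 1 = 3.2534%
Error = 3.8000% − 3.2534% = 0.5466% → 55 basis points.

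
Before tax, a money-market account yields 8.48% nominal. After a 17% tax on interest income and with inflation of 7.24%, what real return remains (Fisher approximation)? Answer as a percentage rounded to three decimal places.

After-tax nominal return = 8.48% × (1 − 0.17) = 7.0384%.
r ≈ 7.0384% − 7.24% → -0.202%.

-0.202%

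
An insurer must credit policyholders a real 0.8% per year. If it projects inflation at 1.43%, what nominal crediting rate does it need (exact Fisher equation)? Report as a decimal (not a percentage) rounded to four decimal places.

0.0224

(1 + i) = (1 + r)(1 + π) = 1.00800 × 1.01430 = 1.0224144
i = 1.0224144 − 1, so the required nominal rate is 0.0224.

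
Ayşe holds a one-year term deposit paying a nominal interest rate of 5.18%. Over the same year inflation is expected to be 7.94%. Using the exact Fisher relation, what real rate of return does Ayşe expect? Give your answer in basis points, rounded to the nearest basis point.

By the Fisher relation, 1 + r = (1 + i)/(1 + π).
1 + r = 1.05180 / 1.07940 = 0.974430
r = 0.974430 − 1 = -2.5570%, i.e. -256 basis points.

-256 basis points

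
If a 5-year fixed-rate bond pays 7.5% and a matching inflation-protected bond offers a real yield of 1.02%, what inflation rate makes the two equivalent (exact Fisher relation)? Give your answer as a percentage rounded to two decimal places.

(1 + π) = (1 + i)/(1 + r) = 1.07500 / 1.01020 = 1.064146
Break-even inflation = 1.064146 − 1 → 6.41%.

6.41%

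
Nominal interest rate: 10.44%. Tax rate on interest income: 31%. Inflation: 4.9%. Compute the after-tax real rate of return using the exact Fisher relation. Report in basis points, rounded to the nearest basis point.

After-tax nominal return = 10.44% × (1 − 0.31) = 7.2036%.
1 + r = 1.072036 / 1.04900 = 1.021960
After-tax real rate = 1.021960 − 1 → 220 basis points.

220 basis points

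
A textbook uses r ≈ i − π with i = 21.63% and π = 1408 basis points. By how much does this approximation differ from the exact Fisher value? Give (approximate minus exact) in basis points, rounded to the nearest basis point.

Approximate: r ≈ 21.630% − 14.080% = 7.5500%
Exact: (1 + 0.2163)/(1 + 0.1408) − 1 = 6.6182%
Error = 7.5500% − 6.6182% = 0.9318% → 93 basis points.

93 basis points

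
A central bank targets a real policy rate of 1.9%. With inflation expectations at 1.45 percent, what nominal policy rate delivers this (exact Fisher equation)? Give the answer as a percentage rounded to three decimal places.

3.378%

(1 + i) = (1 + r)(1 + π) = 1.01900 × 1.01450 = 1.0337755
i = 1.0337755 − 1, so the required nominal rate is 3.378%.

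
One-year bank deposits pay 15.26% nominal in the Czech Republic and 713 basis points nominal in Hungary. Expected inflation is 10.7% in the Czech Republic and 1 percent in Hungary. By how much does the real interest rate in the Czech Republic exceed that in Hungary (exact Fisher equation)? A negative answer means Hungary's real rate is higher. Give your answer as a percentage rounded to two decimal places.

-1.95%

The Czech Republic: (1 + 0.1526)/(1 + 0.1070) − 1 = 4.1192%
Hungary: (1 + 0.0713)/(1 + 0.0100) − 1 = 6.0693%
Differential = 4.1192% − 6.0693% = -1.9501% → -1.95%.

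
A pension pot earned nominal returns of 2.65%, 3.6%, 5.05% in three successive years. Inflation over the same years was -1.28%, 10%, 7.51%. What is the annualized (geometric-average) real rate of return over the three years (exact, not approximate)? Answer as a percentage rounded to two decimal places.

Nominal growth factor = 1.0265 × 1.0360 × 1.0505 = 1.11715843
Price-level growth factor = 0.9872 × 1.1000 × 1.0751 = 1.16747259
Real growth factor = 1.11715843 / 1.16747259 = 0.95690334
Annualized real rate = 0.95690334^(1/3) − 1 = -1.4577% → -1.46%.

-1.46%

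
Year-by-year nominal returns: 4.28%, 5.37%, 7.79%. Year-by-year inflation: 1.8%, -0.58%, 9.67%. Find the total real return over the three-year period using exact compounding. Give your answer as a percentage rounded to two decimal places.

Nominal growth factor = 1.0428 × 1.0537 × 1.0779 = 1.184395
Price-level growth factor = 1.0180 × 0.9942 × 1.0967 = 1.109965
Real growth factor = 1.184395 / 1.109965 = 1.067056
Total real return = 1.067056 − 1 → 6.71%.

6.71%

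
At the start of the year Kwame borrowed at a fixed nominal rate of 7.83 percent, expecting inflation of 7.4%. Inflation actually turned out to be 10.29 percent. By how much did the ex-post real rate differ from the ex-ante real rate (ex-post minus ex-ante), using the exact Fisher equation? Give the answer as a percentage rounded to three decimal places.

-2.631%

Ex-ante: (1 + 0.0783)/(1 + 0.0740) − 1 = 0.4004%
Ex-post: (1 + 0.0783)/(1 + 0.1029) − 1 = -2.2305%
Difference (ex-post − ex-ante) = -2.6309% → -2.631%.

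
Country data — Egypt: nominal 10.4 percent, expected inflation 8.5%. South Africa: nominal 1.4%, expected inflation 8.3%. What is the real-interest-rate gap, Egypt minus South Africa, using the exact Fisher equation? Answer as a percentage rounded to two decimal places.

Egypt: (1 + 0.1040)/(1 + 0.0850) − 1 = 1.7512%
South Africa: (1 + 0.0140)/(1 + 0.0830) − 1 = -6.3712%
Differential = 1.7512% − (-6.3712%) = 8.1223% → 8.12%.

8.12%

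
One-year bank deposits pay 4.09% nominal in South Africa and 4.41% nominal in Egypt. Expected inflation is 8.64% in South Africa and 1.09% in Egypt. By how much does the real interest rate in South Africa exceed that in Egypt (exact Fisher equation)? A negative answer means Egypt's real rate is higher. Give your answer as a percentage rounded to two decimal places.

South Africa: (1 + 0.0409)/(1 + 0.0864) − 1 = -4.1881%
Egypt: (1 + 0.0441)/(1 + 0.0109) − 1 = 3.2842%
Differential = -4.1881% − 3.2842% = -7.4723% → -7.47%.

-7.47%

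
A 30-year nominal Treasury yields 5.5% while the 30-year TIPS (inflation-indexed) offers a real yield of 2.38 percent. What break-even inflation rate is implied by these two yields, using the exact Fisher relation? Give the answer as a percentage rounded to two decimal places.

(1 + π) = (1 + i)/(1 + r) = 1.05500 / 1.02380 = 1.030475
Break-even inflation = 1.030475 − 1 → 3.05%.

3.05%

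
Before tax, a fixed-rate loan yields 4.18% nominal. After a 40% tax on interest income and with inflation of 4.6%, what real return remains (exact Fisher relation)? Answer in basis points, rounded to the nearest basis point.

After-tax nominal return = 4.18% × (1 − 0.4) = 2.5080%.
1 + r = 1.02508 / 1.04600 = 0.980000
After-tax real rate = 0.980000 − 1 → -200 basis points.

-200 basis points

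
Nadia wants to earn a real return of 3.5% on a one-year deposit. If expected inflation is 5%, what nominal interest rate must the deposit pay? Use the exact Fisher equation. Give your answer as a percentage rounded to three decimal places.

(1 + i) = (1 + r)(1 + π) = 1.03500 × 1.05000 = 1.08675
i = 1.08675 − 1, so the required nominal rate is 8.675%.

8.675%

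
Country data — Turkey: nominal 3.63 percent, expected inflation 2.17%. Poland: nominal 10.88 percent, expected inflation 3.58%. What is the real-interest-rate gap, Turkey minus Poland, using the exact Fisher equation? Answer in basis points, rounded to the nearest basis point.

Turkey: (1 + 0.0363)/(1 + 0.0217) − 1 = 1.4290%
Poland: (1 + 0.1088)/(1 + 0.0358) − 1 = 7.0477%
Differential = 1.4290% − 7.0477% = -5.6187% → -562 basis points.

-562 basis points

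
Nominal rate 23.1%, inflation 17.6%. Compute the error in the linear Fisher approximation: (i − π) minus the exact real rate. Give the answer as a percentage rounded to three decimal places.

Approximate: r ≈ 23.100% − 17.600% = 5.5000%
Exact: (1 + 0.2310)/(1 + 0.1760) − 1 = 4.6769%
Error = 5.5000% − 4.6769% = 0.8231% → 0.823%.

0.823%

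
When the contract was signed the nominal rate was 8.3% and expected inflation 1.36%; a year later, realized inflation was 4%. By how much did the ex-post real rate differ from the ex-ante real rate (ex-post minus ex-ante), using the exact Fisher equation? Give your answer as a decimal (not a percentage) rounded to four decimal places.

-0.0271

Ex-ante: (1 + 0.0830)/(1 + 0.0136) − 1 = 6.8469%
Ex-post: (1 + 0.0830)/(1 + 0.0400) − 1 = 4.1346%
Difference (ex-post − ex-ante) = -2.7123% → -0.0271.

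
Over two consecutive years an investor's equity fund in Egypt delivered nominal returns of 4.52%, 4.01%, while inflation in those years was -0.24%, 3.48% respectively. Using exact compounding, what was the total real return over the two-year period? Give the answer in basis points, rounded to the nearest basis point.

Nominal growth factor = 1.0452 × 1.0401 = 1.087113
Price-level growth factor = 0.9976 × 1.0348 = 1.032316
Real growth factor = 1.087113 / 1.032316 = 1.053081
Total real return = 1.053081 − 1 → 531 basis points.

531 basis points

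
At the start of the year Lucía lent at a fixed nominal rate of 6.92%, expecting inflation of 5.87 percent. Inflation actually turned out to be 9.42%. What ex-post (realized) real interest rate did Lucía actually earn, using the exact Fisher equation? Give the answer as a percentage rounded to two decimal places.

-2.28%

Ex-post: (1 + 0.0692)/(1 + 0.0942) − 1 = -2.2848%
So the realized real rate is -2.28%.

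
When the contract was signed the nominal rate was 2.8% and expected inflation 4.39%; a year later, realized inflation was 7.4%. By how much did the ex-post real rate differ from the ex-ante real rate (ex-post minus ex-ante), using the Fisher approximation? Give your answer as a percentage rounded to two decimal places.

-3.01%

Ex-ante: 2.8% − 4.39% = -1.590%
Ex-post: 2.8% − 7.4% = -4.600%
Difference (ex-post − ex-ante) = -3.0100% → -3.01%.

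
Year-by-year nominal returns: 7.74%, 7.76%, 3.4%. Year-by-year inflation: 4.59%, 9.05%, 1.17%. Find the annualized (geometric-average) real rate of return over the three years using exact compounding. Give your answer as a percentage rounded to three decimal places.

Compound the nominal returns: 1.0774 × 1.0776 × 1.0340 = 1.20048045.
Compound inflation: 1.0459 × 1.0905 × 1.0117 = 1.15389843.
Deflate: 1.20048045 / 1.15389843 = 1.04036926.
Annualized real rate = 1.04036926^(1/3) − 1 = 1.3279% → 1.328%.

1.328%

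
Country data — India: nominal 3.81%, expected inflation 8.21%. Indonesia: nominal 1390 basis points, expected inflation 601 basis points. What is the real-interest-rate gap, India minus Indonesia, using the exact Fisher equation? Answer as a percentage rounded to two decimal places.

-11.51%

India: (1 + 0.0381)/(1 + 0.0821) − 1 = -4.0662%
Indonesia: (1 + 0.1390)/(1 + 0.0601) − 1 = 7.4427%
Differential = -4.0662% − 7.4427% = -11.5089% → -11.51%.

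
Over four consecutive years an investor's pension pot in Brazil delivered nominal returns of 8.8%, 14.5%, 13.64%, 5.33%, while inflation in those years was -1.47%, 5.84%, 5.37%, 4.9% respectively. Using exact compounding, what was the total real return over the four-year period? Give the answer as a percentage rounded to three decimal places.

29.362%

Compound the nominal returns: 1.0880 × 1.1450 × 1.1364 × 1.0533 = 1.491137.
Compound inflation: 0.9853 × 1.0584 × 1.0537 × 1.0490 = 1.152685.
Deflate: 1.491137 / 1.152685 = 1.293621.
Total real return = 1.293621 − 1 → 29.362%.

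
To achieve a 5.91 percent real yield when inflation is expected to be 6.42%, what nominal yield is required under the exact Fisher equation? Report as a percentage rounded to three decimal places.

(1 + i) = (1 + r)(1 + π) = 1.05910 × 1.06420 = 1.12709422
i = 1.12709422 − 1, so the required nominal rate is 12.709%.

12.709%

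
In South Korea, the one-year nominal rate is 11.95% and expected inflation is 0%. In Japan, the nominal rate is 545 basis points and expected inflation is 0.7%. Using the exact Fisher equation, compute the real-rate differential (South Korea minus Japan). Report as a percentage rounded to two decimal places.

7.23%

South Korea: (1 + 0.1195)/(1 + 0.0000) − 1 = 11.9500%
Japan: (1 + 0.0545)/(1 + 0.0070) − 1 = 4.7170%
Differential = 11.9500% − 4.7170% = 7.2330% → 7.23%.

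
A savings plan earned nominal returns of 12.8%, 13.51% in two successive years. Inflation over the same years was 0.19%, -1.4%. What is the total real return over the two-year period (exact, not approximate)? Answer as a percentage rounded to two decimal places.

Compound the nominal returns: 1.1280 × 1.1351 = 1.280393.
Compound inflation: 1.0019 × 0.9860 = 0.987873.
Deflate: 1.280393 / 0.987873 = 1.296110.
Total real return = 1.296110 − 1 → 29.61%.

29.61%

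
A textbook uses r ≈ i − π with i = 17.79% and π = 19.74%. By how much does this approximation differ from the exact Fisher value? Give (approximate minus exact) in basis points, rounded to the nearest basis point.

-32 basis points

Approximate: r ≈ 17.790% − 19.740% = -1.9500%
Exact: (1 + 0.1779)/(1 + 0.1974) − 1 = -1.6285%
Error = -1.9500% − (-1.6285%) = -0.3215% → -32 basis points.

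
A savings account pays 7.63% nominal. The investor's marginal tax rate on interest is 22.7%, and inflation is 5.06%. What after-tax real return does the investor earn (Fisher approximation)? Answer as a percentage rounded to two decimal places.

0.84%

After-tax nominal return = 7.63% × (1 − 0.227) = 5.89799%.
r ≈ 5.89799% − 5.06% → 0.84%.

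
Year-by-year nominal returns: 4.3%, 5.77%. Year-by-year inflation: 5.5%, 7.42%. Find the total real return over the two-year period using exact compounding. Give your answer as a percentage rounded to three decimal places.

Nominal growth factor = 1.0430 × 1.0577 = 1.103181
Price-level growth factor = 1.0550 × 1.0742 = 1.133281
Real growth factor = 1.103181 / 1.133281 = 0.973440
Total real return = 0.973440 − 1 → -2.656%.

-2.656%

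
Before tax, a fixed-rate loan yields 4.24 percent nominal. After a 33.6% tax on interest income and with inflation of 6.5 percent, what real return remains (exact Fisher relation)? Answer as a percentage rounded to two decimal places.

After-tax nominal return = 4.24% × (1 − 0.336) = 2.81536%.
1 + r = 1.0281536 / 1.06500 = 0.965402
After-tax real rate = 0.965402 − 1 → -3.46%.

-3.46%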